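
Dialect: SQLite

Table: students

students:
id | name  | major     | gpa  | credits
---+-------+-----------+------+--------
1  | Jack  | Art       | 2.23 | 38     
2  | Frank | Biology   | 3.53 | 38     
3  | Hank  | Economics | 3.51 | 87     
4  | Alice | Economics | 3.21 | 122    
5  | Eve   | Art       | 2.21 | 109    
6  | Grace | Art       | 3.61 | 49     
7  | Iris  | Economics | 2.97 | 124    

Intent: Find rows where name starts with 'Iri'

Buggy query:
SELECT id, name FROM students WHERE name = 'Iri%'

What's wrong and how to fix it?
Bug: Wildcards only work with LIKE; '=' treats '%' as a literal character

Fix: Use LIKE for wildcard pattern matching

Corrected query:
SELECT id, name FROM students WHERE name LIKE 'Iri%'

Result:
id | name
---+-----
7  | Iris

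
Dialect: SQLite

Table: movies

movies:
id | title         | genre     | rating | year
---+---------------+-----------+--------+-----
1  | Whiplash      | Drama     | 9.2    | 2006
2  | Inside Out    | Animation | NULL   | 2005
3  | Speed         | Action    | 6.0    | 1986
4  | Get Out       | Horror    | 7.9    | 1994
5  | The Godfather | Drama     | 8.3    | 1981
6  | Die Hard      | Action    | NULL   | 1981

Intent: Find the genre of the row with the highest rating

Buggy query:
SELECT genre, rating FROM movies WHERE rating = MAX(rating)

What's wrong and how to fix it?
Bug: MAX(rating) is an aggregate and cannot be used directly in WHERE

Fix: Use a subquery: WHERE rating = (SELECT MAX(rating) FROM movies)

Corrected query:
SELECT genre, rating FROM movies WHERE rating = (SELECT MAX(rating) FROM movies)

Result:
genre | rating
------+-------
Drama | 9.2   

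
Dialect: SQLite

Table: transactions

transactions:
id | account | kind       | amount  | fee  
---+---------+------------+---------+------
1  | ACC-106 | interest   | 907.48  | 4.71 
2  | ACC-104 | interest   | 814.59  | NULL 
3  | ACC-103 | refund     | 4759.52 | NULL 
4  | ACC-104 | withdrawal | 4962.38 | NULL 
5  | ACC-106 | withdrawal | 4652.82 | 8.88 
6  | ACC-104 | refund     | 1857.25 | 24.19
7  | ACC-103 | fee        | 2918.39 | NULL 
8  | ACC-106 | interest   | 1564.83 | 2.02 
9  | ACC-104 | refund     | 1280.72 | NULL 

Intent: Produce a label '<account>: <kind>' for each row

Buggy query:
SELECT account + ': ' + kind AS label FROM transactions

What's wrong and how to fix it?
Bug: '+' is numeric addition; on text columns SQLite converts them to 0 instead of concatenating

Fix: Replace + with || to concatenate text

Corrected query:
SELECT account || ': ' || kind AS label FROM transactions

Result:
label              
-------------------
ACC-106: interest  
ACC-104: interest  
ACC-103: refund    
ACC-104: withdrawal
ACC-106: withdrawal
ACC-104: refund    
ACC-103: fee       
ACC-106: interest  
ACC-104: refund    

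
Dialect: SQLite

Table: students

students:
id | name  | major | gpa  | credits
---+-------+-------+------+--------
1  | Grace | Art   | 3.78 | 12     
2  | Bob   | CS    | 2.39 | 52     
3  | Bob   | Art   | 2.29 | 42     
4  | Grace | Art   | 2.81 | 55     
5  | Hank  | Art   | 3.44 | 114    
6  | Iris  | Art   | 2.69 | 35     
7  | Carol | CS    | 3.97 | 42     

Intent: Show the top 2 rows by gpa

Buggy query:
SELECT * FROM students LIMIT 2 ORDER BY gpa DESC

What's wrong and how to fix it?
Bug: LIMIT must come after ORDER BY

Fix: Sort with ORDER BY, then apply LIMIT

Corrected query:
SELECT * FROM students ORDER BY gpa DESC LIMIT 2

Result:
id | name  | major | gpa  | credits
---+-------+-------+------+--------
7  | Carol | CS    | 3.97 | 42     
1  | Grace | Art   | 3.78 | 12     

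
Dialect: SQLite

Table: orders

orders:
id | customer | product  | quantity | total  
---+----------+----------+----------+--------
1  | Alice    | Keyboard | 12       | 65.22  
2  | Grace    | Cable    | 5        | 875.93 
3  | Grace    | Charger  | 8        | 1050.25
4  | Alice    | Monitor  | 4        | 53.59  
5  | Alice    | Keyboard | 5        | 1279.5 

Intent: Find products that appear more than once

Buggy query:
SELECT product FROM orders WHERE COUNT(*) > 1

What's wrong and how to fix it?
Bug: COUNT(*) is an aggregate and cannot be used in WHERE

Fix: GROUP BY product, then filter groups with HAVING COUNT(*) > 1

Corrected query:
SELECT product FROM orders GROUP BY product HAVING COUNT(*) > 1

Result:
product 
--------
Keyboard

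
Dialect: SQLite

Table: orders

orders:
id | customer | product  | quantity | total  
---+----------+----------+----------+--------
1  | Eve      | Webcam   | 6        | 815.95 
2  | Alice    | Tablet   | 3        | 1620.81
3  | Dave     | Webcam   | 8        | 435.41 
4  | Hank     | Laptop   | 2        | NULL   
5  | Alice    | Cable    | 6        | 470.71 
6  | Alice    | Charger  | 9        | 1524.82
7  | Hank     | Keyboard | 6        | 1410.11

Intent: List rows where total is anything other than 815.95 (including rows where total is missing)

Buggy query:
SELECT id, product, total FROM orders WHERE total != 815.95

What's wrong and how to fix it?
Bug: Inequality against NULL is unknown, not true; rows with NULL are dropped

Fix: Add an explicit OR total IS NULL to include the missing-value rows

Corrected query:
SELECT id, product, total FROM orders WHERE total != 815.95 OR total IS NULL

Result:
id | product  | total  
---+----------+--------
2  | Tablet   | 1620.81
3  | Webcam   | 435.41 
4  | Laptop   | NULL   
5  | Cable    | 470.71 
6  | Charger  | 1524.82
7  | Keyboard | 1410.11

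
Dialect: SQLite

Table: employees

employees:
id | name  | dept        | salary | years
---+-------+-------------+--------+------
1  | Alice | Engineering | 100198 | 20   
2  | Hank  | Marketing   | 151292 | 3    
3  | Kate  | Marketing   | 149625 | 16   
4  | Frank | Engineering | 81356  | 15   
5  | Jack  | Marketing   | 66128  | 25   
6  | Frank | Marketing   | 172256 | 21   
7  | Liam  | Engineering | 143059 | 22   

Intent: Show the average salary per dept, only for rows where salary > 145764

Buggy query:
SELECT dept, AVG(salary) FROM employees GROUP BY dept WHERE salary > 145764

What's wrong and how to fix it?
Bug: Row-level WHERE must come before GROUP BY in the clause order

Fix: Move the WHERE clause before GROUP BY

Corrected query:
SELECT dept, AVG(salary) FROM employees WHERE salary > 145764 GROUP BY dept

Result:
dept      | AVG(salary)  
----------+--------------
Marketing | 157724.333333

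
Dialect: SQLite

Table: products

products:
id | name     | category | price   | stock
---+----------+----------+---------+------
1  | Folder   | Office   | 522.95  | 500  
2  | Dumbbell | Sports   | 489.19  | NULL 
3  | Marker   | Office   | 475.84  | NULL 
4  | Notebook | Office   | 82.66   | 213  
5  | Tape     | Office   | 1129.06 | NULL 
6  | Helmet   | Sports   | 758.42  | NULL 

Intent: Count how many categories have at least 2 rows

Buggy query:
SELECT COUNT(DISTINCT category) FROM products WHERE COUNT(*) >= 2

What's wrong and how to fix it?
Bug: COUNT(*) cannot appear in WHERE; the per-group count doesn't exist yet

Fix: Use a subquery that GROUPs and filters with HAVING, then count its rows

Corrected query:
SELECT COUNT(*) FROM (SELECT category FROM products GROUP BY category HAVING COUNT(*) >= 2)

Result:
COUNT(*)
--------
2       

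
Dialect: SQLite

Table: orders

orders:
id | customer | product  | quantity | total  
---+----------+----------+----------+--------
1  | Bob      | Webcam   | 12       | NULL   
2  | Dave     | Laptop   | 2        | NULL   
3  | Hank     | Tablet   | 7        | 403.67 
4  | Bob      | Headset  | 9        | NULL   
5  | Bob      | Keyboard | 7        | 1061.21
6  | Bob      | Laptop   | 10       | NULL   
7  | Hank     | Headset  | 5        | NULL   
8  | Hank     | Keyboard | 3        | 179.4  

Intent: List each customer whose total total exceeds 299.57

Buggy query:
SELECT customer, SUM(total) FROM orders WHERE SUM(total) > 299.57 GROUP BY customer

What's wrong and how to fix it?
Bug: SUM(total) is an aggregate, but WHERE filters rows before aggregation

Fix: Use HAVING (which filters groups after aggregation) instead of WHERE

Corrected query:
SELECT customer, SUM(total) FROM orders GROUP BY customer HAVING SUM(total) > 299.57

Result:
customer | SUM(total)
---------+-----------
Bob      | 1061.21   
Hank     | 583.07    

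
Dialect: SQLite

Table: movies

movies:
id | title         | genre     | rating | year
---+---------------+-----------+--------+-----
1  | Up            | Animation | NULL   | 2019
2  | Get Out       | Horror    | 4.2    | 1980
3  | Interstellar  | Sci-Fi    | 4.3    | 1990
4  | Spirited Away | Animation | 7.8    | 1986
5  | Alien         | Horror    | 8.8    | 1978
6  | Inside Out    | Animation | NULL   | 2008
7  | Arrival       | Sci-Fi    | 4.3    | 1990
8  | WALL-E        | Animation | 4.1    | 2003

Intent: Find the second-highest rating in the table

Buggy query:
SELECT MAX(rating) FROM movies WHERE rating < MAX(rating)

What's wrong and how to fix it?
Bug: MAX(rating) on the right of the comparison is an aggregate-in-WHERE error

Fix: Put the inner MAX in a scalar subquery

Corrected query:
SELECT MAX(rating) FROM movies WHERE rating < (SELECT MAX(rating) FROM movies)

Result:
MAX(rating)
-----------
7.8        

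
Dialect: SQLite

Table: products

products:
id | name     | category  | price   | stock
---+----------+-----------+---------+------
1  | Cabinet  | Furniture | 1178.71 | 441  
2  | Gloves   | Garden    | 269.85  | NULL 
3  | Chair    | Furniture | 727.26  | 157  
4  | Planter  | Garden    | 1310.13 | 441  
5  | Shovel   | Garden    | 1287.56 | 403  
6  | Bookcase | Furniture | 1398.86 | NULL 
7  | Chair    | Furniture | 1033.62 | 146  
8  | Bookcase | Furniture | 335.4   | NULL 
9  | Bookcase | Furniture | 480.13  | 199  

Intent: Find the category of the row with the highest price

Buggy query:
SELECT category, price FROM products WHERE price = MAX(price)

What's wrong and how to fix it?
Bug: MAX(price) is an aggregate and cannot be used directly in WHERE

Fix: Wrap MAX in a scalar subquery so WHERE compares against a single value

Corrected query:
SELECT category, price FROM products WHERE price = (SELECT MAX(price) FROM products)

Result:
category  | price  
----------+--------
Furniture | 1398.86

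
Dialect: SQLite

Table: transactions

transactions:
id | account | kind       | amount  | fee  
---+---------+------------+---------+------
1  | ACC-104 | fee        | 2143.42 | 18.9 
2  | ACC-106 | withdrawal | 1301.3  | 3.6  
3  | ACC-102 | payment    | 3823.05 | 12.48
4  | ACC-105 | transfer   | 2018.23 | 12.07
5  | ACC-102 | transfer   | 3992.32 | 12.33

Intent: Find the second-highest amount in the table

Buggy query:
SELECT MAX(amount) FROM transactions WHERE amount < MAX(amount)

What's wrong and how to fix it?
Bug: The inner MAX is an aggregate inside WHERE, which is not allowed

Fix: Compute the overall MAX in a subquery, then take MAX of rows below it

Corrected query:
SELECT MAX(amount) FROM transactions WHERE amount < (SELECT MAX(amount) FROM transactions)

Result:
MAX(amount)
-----------
3823.05    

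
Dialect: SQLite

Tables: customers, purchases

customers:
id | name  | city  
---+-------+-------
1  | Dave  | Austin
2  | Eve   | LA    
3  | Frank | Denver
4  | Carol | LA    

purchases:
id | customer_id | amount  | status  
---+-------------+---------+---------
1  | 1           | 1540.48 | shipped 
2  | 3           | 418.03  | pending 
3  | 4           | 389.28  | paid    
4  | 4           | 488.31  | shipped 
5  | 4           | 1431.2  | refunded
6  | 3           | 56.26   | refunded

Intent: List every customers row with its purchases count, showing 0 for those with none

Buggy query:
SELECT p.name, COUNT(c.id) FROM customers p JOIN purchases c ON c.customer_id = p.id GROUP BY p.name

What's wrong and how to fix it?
Bug: An inner join excludes parents with zero children

Fix: Use LEFT JOIN so parents without children still appear (COUNT(c.id) gives 0)

Corrected query:
SELECT p.name, COUNT(c.id) FROM customers p LEFT JOIN purchases c ON c.customer_id = p.id GROUP BY p.name

Result:
name  | COUNT(c.id)
------+------------
Carol | 3          
Dave  | 1          
Eve   | 0          
Frank | 2          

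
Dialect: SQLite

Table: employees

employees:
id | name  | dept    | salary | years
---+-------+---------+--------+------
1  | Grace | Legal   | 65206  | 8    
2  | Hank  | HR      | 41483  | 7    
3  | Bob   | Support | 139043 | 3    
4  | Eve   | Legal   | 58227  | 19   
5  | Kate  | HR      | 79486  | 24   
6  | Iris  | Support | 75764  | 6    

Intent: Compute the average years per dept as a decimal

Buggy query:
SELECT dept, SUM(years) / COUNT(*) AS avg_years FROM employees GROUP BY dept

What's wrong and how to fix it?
Bug: Both operands are integers, so '/' performs integer division and truncates

Fix: Multiply by 1.0 (or CAST to REAL) to force floating-point division

Corrected query:
SELECT dept, SUM(years) * 1.0 / COUNT(*) AS avg_years FROM employees GROUP BY dept

Result:
dept    | avg_years
--------+----------
HR      | 15.5     
Legal   | 13.5     
Support | 4.5      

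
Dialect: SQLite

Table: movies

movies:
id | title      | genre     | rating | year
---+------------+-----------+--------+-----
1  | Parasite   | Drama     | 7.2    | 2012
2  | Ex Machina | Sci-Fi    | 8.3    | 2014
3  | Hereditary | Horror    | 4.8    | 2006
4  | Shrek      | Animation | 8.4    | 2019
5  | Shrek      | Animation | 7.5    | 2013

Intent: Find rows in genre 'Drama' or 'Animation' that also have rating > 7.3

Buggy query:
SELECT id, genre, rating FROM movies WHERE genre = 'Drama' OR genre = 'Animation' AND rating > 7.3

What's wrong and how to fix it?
Bug: Without parentheses, AND is evaluated before OR, so the rating filter only applies to the 'Animation' branch

Fix: Add parentheses around the OR so the AND applies to both alternatives

Corrected query:
SELECT id, genre, rating FROM movies WHERE (genre = 'Drama' OR genre = 'Animation') AND rating > 7.3

Result:
id | genre     | rating
---+-----------+-------
4  | Animation | 8.4   
5  | Animation | 7.5   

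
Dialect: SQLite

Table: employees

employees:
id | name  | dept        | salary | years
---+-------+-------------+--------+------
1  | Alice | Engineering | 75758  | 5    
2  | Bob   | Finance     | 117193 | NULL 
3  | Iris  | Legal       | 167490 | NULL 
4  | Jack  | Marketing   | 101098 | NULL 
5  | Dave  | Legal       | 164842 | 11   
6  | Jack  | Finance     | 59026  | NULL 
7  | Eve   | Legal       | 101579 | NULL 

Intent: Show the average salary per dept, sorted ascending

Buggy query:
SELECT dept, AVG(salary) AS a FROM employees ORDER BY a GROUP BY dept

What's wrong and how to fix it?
Bug: GROUP BY must precede ORDER BY

Fix: Reorder: SELECT … FROM … GROUP BY … ORDER BY …

Corrected query:
SELECT dept, AVG(salary) AS a FROM employees GROUP BY dept ORDER BY a

Result:
dept        | a      
------------+--------
Engineering | 75758  
Finance     | 88109.5
Marketing   | 101098 
Legal       | 144637 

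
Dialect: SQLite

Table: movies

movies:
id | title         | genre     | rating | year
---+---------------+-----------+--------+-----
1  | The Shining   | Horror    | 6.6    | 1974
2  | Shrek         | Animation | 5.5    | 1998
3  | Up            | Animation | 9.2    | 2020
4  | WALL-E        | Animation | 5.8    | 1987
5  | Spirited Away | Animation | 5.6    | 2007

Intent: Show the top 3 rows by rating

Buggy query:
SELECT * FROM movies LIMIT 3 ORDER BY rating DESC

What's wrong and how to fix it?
Bug: LIMIT must come after ORDER BY

Fix: Swap the clauses: ORDER BY first, then LIMIT

Corrected query:
SELECT * FROM movies ORDER BY rating DESC LIMIT 3

Result:
id | title       | genre     | rating | year
---+-------------+-----------+--------+-----
3  | Up          | Animation | 9.2    | 2020
1  | The Shining | Horror    | 6.6    | 1974
4  | WALL-E      | Animation | 5.8    | 1987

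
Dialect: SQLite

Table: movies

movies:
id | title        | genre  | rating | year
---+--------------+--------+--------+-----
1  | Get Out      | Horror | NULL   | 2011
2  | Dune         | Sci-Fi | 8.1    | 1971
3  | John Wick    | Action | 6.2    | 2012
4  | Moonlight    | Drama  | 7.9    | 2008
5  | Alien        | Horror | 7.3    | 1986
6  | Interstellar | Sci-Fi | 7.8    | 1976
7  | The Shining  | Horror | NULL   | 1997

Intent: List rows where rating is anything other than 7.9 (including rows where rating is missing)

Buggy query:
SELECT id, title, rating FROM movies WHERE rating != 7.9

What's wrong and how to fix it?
Bug: Inequality against NULL is unknown, not true; rows with NULL are dropped

Fix: Handle NULL separately with IS NULL alongside the inequality

Corrected query:
SELECT id, title, rating FROM movies WHERE rating != 7.9 OR rating IS NULL

Result:
id | title        | rating
---+--------------+-------
1  | Get Out      | NULL  
2  | Dune         | 8.1   
3  | John Wick    | 6.2   
5  | Alien        | 7.3   
6  | Interstellar | 7.8   
7  | The Shining  | NULL  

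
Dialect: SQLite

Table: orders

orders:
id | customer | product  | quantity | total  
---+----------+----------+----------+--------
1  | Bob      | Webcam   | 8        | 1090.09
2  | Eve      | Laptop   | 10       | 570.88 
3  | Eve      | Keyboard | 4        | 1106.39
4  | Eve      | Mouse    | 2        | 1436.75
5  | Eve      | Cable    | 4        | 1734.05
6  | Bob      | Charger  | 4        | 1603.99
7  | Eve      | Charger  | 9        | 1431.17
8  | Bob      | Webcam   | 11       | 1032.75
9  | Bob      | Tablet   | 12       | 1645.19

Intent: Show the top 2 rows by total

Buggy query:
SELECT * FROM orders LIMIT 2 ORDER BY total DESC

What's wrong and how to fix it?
Bug: LIMIT must come after ORDER BY

Fix: Swap the clauses: ORDER BY first, then LIMIT

Corrected query:
SELECT * FROM orders ORDER BY total DESC LIMIT 2

Result:
id | customer | product | quantity | total  
---+----------+---------+----------+--------
5  | Eve      | Cable   | 4        | 1734.05
9  | Bob      | Tablet  | 12       | 1645.19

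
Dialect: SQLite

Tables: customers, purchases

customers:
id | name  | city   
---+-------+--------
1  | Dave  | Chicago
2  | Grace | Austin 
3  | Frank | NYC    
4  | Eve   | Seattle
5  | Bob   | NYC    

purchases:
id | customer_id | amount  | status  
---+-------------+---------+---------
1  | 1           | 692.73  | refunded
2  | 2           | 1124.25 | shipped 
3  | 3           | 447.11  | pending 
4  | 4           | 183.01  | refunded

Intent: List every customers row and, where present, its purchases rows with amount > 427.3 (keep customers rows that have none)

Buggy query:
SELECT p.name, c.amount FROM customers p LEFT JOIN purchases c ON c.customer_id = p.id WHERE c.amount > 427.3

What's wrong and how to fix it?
Bug: Filtering c.amount in WHERE discards the NULL rows produced by LEFT JOIN, turning it into an inner join

Fix: Move the right-table condition into the ON clause so unmatched parents are kept

Corrected query:
SELECT p.name, c.amount FROM customers p LEFT JOIN purchases c ON c.customer_id = p.id AND c.amount > 427.3

Result:
name  | amount 
------+--------
Dave  | 692.73 
Grace | 1124.25
Frank | 447.11 
Eve   | NULL   
Bob   | NULL   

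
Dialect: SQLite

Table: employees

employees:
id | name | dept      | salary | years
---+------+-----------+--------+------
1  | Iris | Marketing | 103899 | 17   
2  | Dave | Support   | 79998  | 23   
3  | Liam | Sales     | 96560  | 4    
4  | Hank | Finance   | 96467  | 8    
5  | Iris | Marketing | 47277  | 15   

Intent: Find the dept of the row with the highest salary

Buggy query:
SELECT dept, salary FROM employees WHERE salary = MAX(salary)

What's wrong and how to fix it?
Bug: MAX(salary) is an aggregate and cannot be used directly in WHERE

Fix: Use a subquery: WHERE salary = (SELECT MAX(salary) FROM employees)

Corrected query:
SELECT dept, salary FROM employees WHERE salary = (SELECT MAX(salary) FROM employees)

Result:
dept      | salary
----------+-------
Marketing | 103899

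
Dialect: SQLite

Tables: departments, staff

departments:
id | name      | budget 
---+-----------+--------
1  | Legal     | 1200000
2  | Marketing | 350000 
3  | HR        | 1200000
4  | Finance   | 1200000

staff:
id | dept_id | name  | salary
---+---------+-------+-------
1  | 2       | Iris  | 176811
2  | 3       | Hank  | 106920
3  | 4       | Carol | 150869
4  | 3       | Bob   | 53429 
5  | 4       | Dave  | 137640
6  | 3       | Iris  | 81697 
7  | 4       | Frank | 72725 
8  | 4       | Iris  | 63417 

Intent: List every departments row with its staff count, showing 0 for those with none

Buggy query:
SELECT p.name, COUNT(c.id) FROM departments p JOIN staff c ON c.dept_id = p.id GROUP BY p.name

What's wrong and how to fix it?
Bug: INNER JOIN drops departments rows that have no matching staff rows

Fix: Use LEFT JOIN so parents without children still appear (COUNT(c.id) gives 0)

Corrected query:
SELECT p.name, COUNT(c.id) FROM departments p LEFT JOIN staff c ON c.dept_id = p.id GROUP BY p.name

Result:
name      | COUNT(c.id)
----------+------------
Finance   | 4          
HR        | 3          
Legal     | 0          
Marketing | 1          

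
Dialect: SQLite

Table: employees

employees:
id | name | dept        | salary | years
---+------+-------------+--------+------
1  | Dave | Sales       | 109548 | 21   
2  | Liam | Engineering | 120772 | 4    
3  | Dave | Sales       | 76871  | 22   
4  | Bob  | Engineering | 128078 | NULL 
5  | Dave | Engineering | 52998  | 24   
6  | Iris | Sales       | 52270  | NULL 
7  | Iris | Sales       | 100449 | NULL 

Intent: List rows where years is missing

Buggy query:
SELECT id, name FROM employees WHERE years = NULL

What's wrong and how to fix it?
Bug: Comparing to NULL with '=' never matches; NULL = NULL is unknown, not true

Fix: Use IS NULL to test for NULL

Corrected query:
SELECT id, name FROM employees WHERE years IS NULL

Result:
id | name
---+-----
4  | Bob 
6  | Iris
7  | Iris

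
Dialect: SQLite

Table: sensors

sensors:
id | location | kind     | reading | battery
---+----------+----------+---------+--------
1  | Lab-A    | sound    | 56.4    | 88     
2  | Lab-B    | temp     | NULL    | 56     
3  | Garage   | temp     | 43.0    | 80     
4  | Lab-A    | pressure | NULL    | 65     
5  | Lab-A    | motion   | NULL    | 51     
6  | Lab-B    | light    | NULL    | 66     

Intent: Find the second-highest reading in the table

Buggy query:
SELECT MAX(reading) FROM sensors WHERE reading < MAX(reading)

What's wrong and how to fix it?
Bug: The inner MAX is an aggregate inside WHERE, which is not allowed

Fix: Put the inner MAX in a scalar subquery

Corrected query:
SELECT MAX(reading) FROM sensors WHERE reading < (SELECT MAX(reading) FROM sensors)

Result:
MAX(reading)
------------
43          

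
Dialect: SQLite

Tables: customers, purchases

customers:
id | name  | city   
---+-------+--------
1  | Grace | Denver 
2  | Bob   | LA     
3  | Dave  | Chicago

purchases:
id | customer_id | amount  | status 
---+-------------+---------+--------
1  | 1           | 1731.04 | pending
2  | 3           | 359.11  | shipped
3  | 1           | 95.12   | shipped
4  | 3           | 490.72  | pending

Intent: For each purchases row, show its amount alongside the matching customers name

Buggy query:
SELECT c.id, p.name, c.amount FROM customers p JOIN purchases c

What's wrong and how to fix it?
Bug: JOIN with no ON clause produces a cartesian product; every purchases row pairs with every customers row

Fix: Specify the join condition linking the foreign key to the parent id

Corrected query:
SELECT c.id, p.name, c.amount FROM customers p JOIN purchases c ON c.customer_id = p.id

Result:
id | name  | amount 
---+-------+--------
1  | Grace | 1731.04
2  | Dave  | 359.11 
3  | Grace | 95.12  
4  | Dave  | 490.72 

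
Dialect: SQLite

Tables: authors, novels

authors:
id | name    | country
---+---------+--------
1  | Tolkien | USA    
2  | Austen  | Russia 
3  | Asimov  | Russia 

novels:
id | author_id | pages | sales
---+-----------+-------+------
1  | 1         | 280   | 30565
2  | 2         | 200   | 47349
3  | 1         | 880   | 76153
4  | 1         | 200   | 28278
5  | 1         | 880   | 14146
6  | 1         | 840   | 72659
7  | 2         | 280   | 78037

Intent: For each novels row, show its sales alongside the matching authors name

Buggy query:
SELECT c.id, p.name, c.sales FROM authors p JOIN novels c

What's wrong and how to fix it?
Bug: Missing join condition: each novels row is matched to all authors rows instead of just its own

Fix: Specify the join condition linking the foreign key to the parent id

Corrected query:
SELECT c.id, p.name, c.sales FROM authors p JOIN novels c ON c.author_id = p.id

Result:
id | name    | sales
---+---------+------
1  | Tolkien | 30565
2  | Austen  | 47349
3  | Tolkien | 76153
4  | Tolkien | 28278
5  | Tolkien | 14146
6  | Tolkien | 72659
7  | Austen  | 78037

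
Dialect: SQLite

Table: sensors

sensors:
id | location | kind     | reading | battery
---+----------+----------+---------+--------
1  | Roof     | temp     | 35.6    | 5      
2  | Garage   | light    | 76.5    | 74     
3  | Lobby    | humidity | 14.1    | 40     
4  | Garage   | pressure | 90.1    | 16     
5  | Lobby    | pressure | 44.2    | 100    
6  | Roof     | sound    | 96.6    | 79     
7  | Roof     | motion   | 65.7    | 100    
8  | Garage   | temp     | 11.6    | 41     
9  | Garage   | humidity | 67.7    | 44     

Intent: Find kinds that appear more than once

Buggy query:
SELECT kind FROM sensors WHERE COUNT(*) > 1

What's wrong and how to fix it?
Bug: COUNT(*) is an aggregate and cannot be used in WHERE

Fix: Group first, then use HAVING for the count condition

Corrected query:
SELECT kind FROM sensors GROUP BY kind HAVING COUNT(*) > 1

Result:
kind    
--------
humidity
pressure
temp    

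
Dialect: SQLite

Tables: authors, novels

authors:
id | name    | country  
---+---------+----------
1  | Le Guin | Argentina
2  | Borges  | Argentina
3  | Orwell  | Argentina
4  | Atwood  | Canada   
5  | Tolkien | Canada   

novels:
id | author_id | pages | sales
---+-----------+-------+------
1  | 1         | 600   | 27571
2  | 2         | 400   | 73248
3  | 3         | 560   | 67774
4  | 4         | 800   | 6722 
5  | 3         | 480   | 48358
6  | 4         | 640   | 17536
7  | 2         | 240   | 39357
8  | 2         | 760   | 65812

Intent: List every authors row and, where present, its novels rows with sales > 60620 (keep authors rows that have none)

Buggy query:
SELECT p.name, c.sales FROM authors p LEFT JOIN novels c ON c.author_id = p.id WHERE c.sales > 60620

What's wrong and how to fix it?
Bug: A WHERE condition on the right-hand table after LEFT JOIN drops unmatched parents

Fix: Put 'c.sales > 60620' in the JOIN's ON clause instead of WHERE

Corrected query:
SELECT p.name, c.sales FROM authors p LEFT JOIN novels c ON c.author_id = p.id AND c.sales > 60620

Result:
name    | sales
--------+------
Le Guin | NULL 
Borges  | 65812
Borges  | 73248
Orwell  | 67774
Atwood  | NULL 
Tolkien | NULL 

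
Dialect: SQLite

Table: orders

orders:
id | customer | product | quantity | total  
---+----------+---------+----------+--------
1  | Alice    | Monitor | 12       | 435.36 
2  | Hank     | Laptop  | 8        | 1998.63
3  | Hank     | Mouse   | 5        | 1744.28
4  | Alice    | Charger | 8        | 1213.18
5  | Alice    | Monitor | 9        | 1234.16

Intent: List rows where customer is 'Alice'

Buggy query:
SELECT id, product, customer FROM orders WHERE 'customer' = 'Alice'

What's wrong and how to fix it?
Bug: Single quotes denote string literals in SQL; the column name is being compared as a constant string

Fix: Reference the column as customer without single quotes

Corrected query:
SELECT id, product, customer FROM orders WHERE customer = 'Alice'

Result:
id | product | customer
---+---------+---------
1  | Monitor | Alice   
4  | Charger | Alice   
5  | Monitor | Alice   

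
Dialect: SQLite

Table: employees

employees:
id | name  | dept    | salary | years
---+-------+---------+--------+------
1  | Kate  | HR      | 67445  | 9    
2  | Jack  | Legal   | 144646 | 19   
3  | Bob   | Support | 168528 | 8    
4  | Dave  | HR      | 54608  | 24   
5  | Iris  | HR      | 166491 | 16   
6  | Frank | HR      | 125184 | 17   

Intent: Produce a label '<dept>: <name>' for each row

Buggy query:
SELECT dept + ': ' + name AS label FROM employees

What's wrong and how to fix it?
Bug: SQLite uses || for string concatenation; + coerces text to numbers (yielding 0)

Fix: Replace + with || to concatenate text

Corrected query:
SELECT dept || ': ' || name AS label FROM employees

Result:
label       
------------
HR: Kate    
Legal: Jack 
Support: Bob
HR: Dave    
HR: Iris    
HR: Frank   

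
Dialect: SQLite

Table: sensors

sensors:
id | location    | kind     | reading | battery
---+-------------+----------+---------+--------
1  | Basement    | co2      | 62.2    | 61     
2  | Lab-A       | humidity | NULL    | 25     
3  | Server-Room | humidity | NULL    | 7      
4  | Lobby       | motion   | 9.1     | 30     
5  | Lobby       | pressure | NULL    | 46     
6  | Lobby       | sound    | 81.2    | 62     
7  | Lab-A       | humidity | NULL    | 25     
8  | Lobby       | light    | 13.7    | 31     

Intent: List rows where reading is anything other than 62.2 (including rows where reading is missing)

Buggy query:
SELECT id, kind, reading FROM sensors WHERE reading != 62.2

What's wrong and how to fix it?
Bug: Inequality against NULL is unknown, not true; rows with NULL are dropped

Fix: Add an explicit OR reading IS NULL to include the missing-value rows

Corrected query:
SELECT id, kind, reading FROM sensors WHERE reading != 62.2 OR reading IS NULL

Result:
id | kind     | reading
---+----------+--------
2  | humidity | NULL   
3  | humidity | NULL   
4  | motion   | 9.1    
5  | pressure | NULL   
6  | sound    | 81.2   
7  | humidity | NULL   
8  | light    | 13.7   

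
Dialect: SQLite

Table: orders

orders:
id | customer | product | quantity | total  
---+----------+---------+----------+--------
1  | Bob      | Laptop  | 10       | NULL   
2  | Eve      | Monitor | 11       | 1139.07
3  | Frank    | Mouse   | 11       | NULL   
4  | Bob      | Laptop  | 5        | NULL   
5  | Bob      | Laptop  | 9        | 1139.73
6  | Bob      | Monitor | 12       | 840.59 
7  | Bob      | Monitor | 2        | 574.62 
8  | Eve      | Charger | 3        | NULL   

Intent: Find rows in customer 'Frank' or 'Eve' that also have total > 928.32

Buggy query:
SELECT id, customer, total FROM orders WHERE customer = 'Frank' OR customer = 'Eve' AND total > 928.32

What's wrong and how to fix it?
Bug: Without parentheses, AND is evaluated before OR, so the total filter only applies to the 'Eve' branch

Fix: Group the OR with parentheses (or use IN), then AND the threshold

Corrected query:
SELECT id, customer, total FROM orders WHERE (customer = 'Frank' OR customer = 'Eve') AND total > 928.32

Result:
id | customer | total  
---+----------+--------
2  | Eve      | 1139.07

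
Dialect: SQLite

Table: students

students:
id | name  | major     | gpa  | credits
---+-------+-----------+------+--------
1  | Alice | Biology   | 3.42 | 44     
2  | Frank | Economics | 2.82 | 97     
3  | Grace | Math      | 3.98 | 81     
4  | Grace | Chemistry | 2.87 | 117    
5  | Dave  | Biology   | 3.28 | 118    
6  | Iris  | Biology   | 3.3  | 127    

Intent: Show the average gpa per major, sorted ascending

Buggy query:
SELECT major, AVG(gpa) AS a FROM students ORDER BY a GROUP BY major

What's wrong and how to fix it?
Bug: ORDER BY appears before GROUP BY; SQL clause order requires GROUP BY first

Fix: Reorder: SELECT … FROM … GROUP BY … ORDER BY …

Corrected query:
SELECT major, AVG(gpa) AS a FROM students GROUP BY major ORDER BY a

Result:
major     | a       
----------+---------
Economics | 2.82    
Chemistry | 2.87    
Biology   | 3.333333
Math      | 3.98    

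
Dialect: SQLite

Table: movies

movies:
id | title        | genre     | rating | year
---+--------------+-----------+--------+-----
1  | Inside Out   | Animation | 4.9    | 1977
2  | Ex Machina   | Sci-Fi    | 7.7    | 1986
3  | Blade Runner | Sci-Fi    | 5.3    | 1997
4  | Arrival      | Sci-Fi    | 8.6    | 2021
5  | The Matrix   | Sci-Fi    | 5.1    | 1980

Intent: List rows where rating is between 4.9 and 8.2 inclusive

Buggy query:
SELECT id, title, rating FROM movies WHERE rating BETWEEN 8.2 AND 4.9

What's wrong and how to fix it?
Bug: The bounds are reversed; BETWEEN a AND b requires a <= b to match anything

Fix: Swap the bounds so the smaller value comes first

Corrected query:
SELECT id, title, rating FROM movies WHERE rating BETWEEN 4.9 AND 8.2

Result:
id | title        | rating
---+--------------+-------
1  | Inside Out   | 4.9   
2  | Ex Machina   | 7.7   
3  | Blade Runner | 5.3   
5  | The Matrix   | 5.1   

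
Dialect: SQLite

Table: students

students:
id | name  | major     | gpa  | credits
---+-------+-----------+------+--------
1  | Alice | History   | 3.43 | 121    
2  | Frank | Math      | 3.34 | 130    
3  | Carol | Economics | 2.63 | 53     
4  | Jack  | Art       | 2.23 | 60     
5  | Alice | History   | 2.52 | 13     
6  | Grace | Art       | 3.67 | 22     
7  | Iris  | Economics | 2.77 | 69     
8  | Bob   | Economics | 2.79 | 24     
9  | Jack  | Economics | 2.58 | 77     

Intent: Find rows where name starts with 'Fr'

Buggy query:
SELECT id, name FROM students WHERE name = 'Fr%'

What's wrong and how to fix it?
Bug: Wildcards only work with LIKE; '=' treats '%' as a literal character

Fix: Replace '=' with LIKE so 'Fr%' is treated as a pattern

Corrected query:
SELECT id, name FROM students WHERE name LIKE 'Fr%'

Result:
id | name 
---+------
2  | Frank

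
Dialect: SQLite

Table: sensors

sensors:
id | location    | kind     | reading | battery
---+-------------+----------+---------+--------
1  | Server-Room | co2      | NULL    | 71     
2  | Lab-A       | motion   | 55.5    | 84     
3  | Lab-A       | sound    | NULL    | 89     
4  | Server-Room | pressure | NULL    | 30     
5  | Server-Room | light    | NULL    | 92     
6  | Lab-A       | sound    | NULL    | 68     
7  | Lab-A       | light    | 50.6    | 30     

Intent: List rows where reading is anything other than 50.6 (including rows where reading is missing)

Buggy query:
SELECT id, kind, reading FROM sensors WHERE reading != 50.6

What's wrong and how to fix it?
Bug: 'reading != 50.6' is unknown when reading is NULL, so NULL rows are silently excluded

Fix: Add an explicit OR reading IS NULL to include the missing-value rows

Corrected query:
SELECT id, kind, reading FROM sensors WHERE reading != 50.6 OR reading IS NULL

Result:
id | kind     | reading
---+----------+--------
1  | co2      | NULL   
2  | motion   | 55.5   
3  | sound    | NULL   
4  | pressure | NULL   
5  | light    | NULL   
6  | sound    | NULL   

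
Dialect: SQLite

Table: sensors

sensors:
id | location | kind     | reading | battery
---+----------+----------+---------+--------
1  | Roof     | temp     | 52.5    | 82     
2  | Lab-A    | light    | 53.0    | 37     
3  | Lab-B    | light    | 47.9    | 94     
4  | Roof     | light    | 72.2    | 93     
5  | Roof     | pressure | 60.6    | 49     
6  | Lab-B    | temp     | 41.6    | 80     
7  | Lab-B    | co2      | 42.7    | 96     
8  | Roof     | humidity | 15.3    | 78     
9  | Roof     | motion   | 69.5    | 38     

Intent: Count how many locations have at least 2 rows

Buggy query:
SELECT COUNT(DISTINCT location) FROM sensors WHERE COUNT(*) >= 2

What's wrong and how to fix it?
Bug: COUNT(*) cannot appear in WHERE; the per-group count doesn't exist yet

Fix: Use a subquery that GROUPs and filters with HAVING, then count its rows

Corrected query:
SELECT COUNT(*) FROM (SELECT location FROM sensors GROUP BY location HAVING COUNT(*) >= 2)

Result:
COUNT(*)
--------
2       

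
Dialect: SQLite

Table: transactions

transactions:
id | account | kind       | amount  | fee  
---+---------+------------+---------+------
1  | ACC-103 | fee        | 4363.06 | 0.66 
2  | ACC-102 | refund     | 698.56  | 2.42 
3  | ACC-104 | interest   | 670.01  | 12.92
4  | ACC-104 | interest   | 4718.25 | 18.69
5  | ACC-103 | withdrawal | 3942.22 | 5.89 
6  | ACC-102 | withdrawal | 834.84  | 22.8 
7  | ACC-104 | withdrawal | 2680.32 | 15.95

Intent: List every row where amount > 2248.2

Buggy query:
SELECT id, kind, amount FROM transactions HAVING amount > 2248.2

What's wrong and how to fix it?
Bug: This is a non-aggregate query (no GROUP BY, no aggregates), so in SQLite the HAVING clause is invalid here; a row-level condition belongs in WHERE

Fix: Replace HAVING with WHERE since the condition applies to individual rows

Corrected query:
SELECT id, kind, amount FROM transactions WHERE amount > 2248.2

Result:
id | kind       | amount 
---+------------+--------
1  | fee        | 4363.06
4  | interest   | 4718.25
5  | withdrawal | 3942.22
7  | withdrawal | 2680.32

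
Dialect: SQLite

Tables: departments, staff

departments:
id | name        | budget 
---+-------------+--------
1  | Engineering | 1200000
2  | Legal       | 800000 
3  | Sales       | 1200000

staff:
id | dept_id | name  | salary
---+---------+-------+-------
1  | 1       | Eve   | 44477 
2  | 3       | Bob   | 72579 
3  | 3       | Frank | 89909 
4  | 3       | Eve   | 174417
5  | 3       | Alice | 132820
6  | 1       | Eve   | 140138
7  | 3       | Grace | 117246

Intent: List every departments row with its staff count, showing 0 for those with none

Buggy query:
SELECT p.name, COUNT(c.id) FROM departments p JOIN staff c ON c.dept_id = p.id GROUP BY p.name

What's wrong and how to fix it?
Bug: An inner join excludes parents with zero children

Fix: Use LEFT JOIN so parents without children still appear (COUNT(c.id) gives 0)

Corrected query:
SELECT p.name, COUNT(c.id) FROM departments p LEFT JOIN staff c ON c.dept_id = p.id GROUP BY p.name

Result:
name        | COUNT(c.id)
------------+------------
Engineering | 2          
Legal       | 0          
Sales       | 5          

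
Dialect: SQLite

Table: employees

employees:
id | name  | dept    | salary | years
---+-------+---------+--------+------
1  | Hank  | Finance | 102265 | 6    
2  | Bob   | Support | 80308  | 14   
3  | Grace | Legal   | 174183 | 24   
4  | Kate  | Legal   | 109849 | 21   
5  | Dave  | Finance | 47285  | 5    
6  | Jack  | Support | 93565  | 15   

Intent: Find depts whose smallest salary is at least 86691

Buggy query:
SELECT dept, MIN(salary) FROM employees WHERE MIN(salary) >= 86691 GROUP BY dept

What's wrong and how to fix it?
Bug: Aggregates like MIN are computed per group after WHERE runs

Fix: Replace WHERE with HAVING after the GROUP BY

Corrected query:
SELECT dept, MIN(salary) FROM employees GROUP BY dept HAVING MIN(salary) >= 86691

Result:
dept  | MIN(salary)
------+------------
Legal | 109849     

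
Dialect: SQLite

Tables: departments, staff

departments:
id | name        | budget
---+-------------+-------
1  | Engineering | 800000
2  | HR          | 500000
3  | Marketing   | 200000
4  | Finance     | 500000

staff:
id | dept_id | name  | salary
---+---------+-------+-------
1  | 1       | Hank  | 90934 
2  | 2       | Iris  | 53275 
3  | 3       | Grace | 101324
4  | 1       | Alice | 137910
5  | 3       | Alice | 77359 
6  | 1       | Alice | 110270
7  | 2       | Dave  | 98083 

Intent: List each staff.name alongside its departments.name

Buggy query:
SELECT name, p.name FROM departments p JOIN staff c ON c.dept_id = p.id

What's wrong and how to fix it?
Bug: Both tables have a 'name' column; the unqualified reference is ambiguous

Fix: Qualify the column with its table alias (c.name)

Corrected query:
SELECT c.name, p.name FROM departments p JOIN staff c ON c.dept_id = p.id

Result:
name  | name       
------+------------
Hank  | Engineering
Iris  | HR         
Grace | Marketing  
Alice | Engineering
Alice | Marketing  
Alice | Engineering
Dave  | HR         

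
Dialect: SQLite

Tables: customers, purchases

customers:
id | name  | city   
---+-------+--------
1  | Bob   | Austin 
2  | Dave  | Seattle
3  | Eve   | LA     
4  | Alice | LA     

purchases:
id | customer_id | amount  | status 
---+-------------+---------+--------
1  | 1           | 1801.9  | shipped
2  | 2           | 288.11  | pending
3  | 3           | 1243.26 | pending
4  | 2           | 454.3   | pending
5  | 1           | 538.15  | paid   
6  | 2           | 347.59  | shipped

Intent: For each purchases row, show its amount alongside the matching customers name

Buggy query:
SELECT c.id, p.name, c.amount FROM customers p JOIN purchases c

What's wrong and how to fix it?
Bug: Missing join condition: each purchases row is matched to all customers rows instead of just its own

Fix: Specify the join condition linking the foreign key to the parent id

Corrected query:
SELECT c.id, p.name, c.amount FROM customers p JOIN purchases c ON c.customer_id = p.id

Result:
id | name | amount 
---+------+--------
1  | Bob  | 1801.9 
2  | Dave | 288.11 
3  | Eve  | 1243.26
4  | Dave | 454.3  
5  | Bob  | 538.15 
6  | Dave | 347.59 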